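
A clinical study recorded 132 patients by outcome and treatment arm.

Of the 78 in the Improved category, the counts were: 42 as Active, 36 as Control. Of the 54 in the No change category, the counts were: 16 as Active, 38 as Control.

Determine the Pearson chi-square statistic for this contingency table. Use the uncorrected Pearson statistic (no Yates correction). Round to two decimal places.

Row totals: 78, 54. Column totals: 58, 74. Grand total N = 132.
Expected counts (row total × column total / N):
  Improved, Active: 78×58/132 = 34.273
  Improved, Control: 78×74/132 = 43.727
  No change, Active: 54×58/132 = 23.727
  No change, Control: 54×74/132 = 30.273
Contributions (O − E)²/E:
  (42 − 34.273)²/34.273 = 1.7421
  (36 − 43.727)²/43.727 = 1.3654
  (16 − 23.727)²/23.727 = 2.5164
  (38 − 30.273)²/30.273 = 1.9723
χ² = 1.7421 + 1.3654 + 2.5164 + 1.9723 = 7.60

7.60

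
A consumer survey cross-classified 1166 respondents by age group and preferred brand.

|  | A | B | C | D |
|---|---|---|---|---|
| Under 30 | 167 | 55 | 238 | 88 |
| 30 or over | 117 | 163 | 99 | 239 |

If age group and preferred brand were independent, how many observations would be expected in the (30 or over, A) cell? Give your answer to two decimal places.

150.52

Row total (30 or over) = 618; column total (A) = 284; grand total N = 1166.
Expected count = (row total × column total) / N = 618 × 284 / 1166 = 150.52.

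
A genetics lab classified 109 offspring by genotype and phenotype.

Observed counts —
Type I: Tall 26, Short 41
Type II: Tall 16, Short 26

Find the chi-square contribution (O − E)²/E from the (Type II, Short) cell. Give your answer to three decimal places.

0.001

Row total (Type II) = 42; column total (Short) = 67; N = 109.
Expected count E = 42 × 67 / 109 = 25.8165.
Contribution = (O − E)²/E = (26 − 25.8165)² / 25.8165 = 0.001.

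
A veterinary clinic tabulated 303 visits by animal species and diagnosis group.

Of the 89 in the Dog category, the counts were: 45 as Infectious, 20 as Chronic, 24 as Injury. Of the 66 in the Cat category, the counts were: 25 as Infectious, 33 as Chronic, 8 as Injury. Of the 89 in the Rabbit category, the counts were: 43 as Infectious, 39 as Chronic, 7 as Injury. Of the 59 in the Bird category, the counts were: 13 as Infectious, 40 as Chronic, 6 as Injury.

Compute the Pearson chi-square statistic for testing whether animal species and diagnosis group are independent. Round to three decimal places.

Row totals: 89, 66, 89, 59. Column totals: 126, 132, 45. Grand total N = 303.
Expected counts (row total × column total / N):
  Dog, Infectious: 89×126/303 = 37.0099
  Dog, Chronic: 89×132/303 = 38.7723
  Dog, Injury: 89×45/303 = 13.2178
  Cat, Infectious: 66×126/303 = 27.4455
  Cat, Chronic: 66×132/303 = 28.7525
  Cat, Injury: 66×45/303 = 9.8020
  Rabbit, Infectious: 89×126/303 = 37.0099
  Rabbit, Chronic: 89×132/303 = 38.7723
  Rabbit, Injury: 89×45/303 = 13.2178
  Bird, Infectious: 59×126/303 = 24.5347
  Bird, Chronic: 59×132/303 = 25.7030
  Bird, Injury: 59×45/303 = 8.7624
Contributions (O − E)²/E:
  (45 − 37.0099)²/37.0099 = 1.7250
  (20 − 38.7723)²/38.7723 = 9.0889
  (24 − 13.2178)²/13.2178 = 8.7954
  (25 − 27.4455)²/27.4455 = 0.2179
  (33 − 28.7525)²/28.7525 = 0.6275
  (8 − 9.8020)²/9.8020 = 0.3313
  (43 − 37.0099)²/37.0099 = 0.9695
  (39 − 38.7723)²/38.7723 = 0.0013
  (7 − 13.2178)²/13.2178 = 2.9249
  (13 − 24.5347)²/24.5347 = 5.4229
  (40 − 25.7030)²/25.7030 = 7.9525
  (6 − 8.7624)²/8.7624 = 0.8709
χ² = 1.7250 + 9.0889 + 8.7954 + 0.2179 + 0.6275 + 0.3313 + 0.9695 + 0.0013 + 2.9249 + 5.4229 + 7.9525 + 0.8709 = 38.928

38.928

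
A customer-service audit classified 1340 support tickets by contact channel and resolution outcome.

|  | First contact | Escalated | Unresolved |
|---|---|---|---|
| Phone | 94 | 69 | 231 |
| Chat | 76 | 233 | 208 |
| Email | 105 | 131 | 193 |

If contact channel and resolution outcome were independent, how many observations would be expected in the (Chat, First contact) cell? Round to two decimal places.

Row total (Chat) = 517; column total (First contact) = 275; grand total N = 1340.
Expected count = (row total × column total) / N = 517 × 275 / 1340 = 106.10.

106.10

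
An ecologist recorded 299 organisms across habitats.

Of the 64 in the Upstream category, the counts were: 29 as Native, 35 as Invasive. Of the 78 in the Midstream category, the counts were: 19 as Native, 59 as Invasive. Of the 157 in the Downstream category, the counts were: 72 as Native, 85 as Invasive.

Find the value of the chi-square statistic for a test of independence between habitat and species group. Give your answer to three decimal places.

Row totals: 64, 78, 157. Column totals: 120, 179. Grand total N = 299.
Expected counts (row total × column total / N):
  Upstream, Native: 64×120/299 = 25.68562
  Upstream, Invasive: 64×179/299 = 38.31438
  Midstream, Native: 78×120/299 = 31.30435
  Midstream, Invasive: 78×179/299 = 46.69565
  Downstream, Native: 157×120/299 = 63.01003
  Downstream, Invasive: 157×179/299 = 93.98997
Contributions (O − E)²/E:
  (29 − 25.68562)²/25.68562 = 0.4277
  (35 − 38.31438)²/38.31438 = 0.2867
  (19 − 31.30435)²/31.30435 = 4.8363
  (59 − 46.69565)²/46.69565 = 3.2422
  (72 − 63.01003)²/63.01003 = 1.2826
  (85 − 93.98997)²/93.98997 = 0.8599
χ² = 0.4277 + 0.2867 + 4.8363 + 3.2422 + 1.2826 + 0.8599 = 10.935

10.935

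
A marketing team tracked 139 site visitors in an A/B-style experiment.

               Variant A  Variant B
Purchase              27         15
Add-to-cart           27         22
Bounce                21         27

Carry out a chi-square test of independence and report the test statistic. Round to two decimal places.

Row totals: 42, 49, 48. Column totals: 75, 64. Grand total N = 139.
Expected counts (row total × column total / N):
  Purchase, Variant A: 42×75/139 = 22.662
  Purchase, Variant B: 42×64/139 = 19.338
  Add-to-cart, Variant A: 49×75/139 = 26.439
  Add-to-cart, Variant B: 49×64/139 = 22.561
  Bounce, Variant A: 48×75/139 = 25.899
  Bounce, Variant B: 48×64/139 = 22.101
Contributions (O − E)²/E:
  (27 − 22.662)²/22.662 = 0.8304
  (15 − 19.338)²/19.338 = 0.9731
  (27 − 26.439)²/26.439 = 0.0119
  (22 − 22.561)²/22.561 = 0.0139
  (21 − 25.899)²/25.899 = 0.9267
  (27 − 22.101)²/22.101 = 1.0859
χ² = 0.8304 + 0.9731 + 0.0119 + 0.0139 + 0.9267 + 1.0859 = 3.84

3.84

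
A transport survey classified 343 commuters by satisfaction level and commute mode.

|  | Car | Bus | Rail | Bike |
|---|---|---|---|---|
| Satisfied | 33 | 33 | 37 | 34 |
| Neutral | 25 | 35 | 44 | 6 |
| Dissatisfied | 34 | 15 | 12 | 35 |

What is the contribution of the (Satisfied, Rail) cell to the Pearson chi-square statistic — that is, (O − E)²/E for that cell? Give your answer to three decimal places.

Row total (Satisfied) = 137; column total (Rail) = 93; N = 343.
Expected count E = 137 × 93 / 343 = 37.1458.
Contribution = (O − E)²/E = (37 − 37.1458)² / 37.1458 = 0.001.

0.001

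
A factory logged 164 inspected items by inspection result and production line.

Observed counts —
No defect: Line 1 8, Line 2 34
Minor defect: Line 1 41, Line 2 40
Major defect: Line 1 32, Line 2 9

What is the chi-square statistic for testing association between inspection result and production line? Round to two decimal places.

Row totals: 42, 81, 41. Column totals: 81, 83. Grand total N = 164.
Expected counts (row total × column total / N):
  No defect, Line 1: 42×81/164 = 20.744
  No defect, Line 2: 42×83/164 = 21.256
  Minor defect, Line 1: 81×81/164 = 40.006
  Minor defect, Line 2: 81×83/164 = 40.994
  Major defect, Line 1: 41×81/164 = 20.250
  Major defect, Line 2: 41×83/164 = 20.750
Contributions (O − E)²/E:
  (8 − 20.744)²/20.744 = 7.8292
  (34 − 21.256)²/21.256 = 7.6406
  (41 − 40.006)²/40.006 = 0.0247
  (40 − 40.994)²/40.994 = 0.0241
  (32 − 20.250)²/20.250 = 6.8179
  (9 − 20.750)²/20.750 = 6.6536
χ² = 7.8292 + 7.6406 + 0.0247 + 0.0241 + 6.8179 + 6.6536 = 28.99

28.99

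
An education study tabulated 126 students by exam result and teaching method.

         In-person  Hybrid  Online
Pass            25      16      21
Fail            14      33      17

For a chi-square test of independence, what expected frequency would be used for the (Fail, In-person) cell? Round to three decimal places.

Row total (Fail) = 64; column total (In-person) = 39; grand total N = 126.
Expected count = (row total × column total) / N = 64 × 39 / 126 = 19.810.

19.810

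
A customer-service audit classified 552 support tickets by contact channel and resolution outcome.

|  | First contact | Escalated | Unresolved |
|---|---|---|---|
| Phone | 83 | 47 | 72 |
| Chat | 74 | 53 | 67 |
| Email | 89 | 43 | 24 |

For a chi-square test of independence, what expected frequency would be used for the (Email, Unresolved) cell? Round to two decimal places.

46.07

Row total (Email) = 156; column total (Unresolved) = 163; grand total N = 552.
Expected count = (row total × column total) / N = 156 × 163 / 552 = 46.07.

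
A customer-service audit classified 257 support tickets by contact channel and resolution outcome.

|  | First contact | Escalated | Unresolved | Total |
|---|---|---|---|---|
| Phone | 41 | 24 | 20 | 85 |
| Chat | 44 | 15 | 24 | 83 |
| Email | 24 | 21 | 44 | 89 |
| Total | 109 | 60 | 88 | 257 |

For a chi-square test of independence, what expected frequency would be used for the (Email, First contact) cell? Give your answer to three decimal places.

Row total (Email) = 89; column total (First contact) = 109; grand total N = 257.
Expected count = (row total × column total) / N = 89 × 109 / 257 = 37.747.

37.747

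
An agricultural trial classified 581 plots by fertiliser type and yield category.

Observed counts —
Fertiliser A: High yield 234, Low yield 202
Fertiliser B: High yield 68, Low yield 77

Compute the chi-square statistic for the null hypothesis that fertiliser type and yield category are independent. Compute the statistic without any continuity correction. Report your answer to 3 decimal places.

2.000

Row totals: 436, 145. Column totals: 302, 279. Grand total N = 581.
Expected counts (row total × column total / N):
  Fertiliser A, High yield: 436×302/581 = 226.6299
  Fertiliser A, Low yield: 436×279/581 = 209.3701
  Fertiliser B, High yield: 145×302/581 = 75.3701
  Fertiliser B, Low yield: 145×279/581 = 69.6299
Contributions (O − E)²/E:
  (234 − 226.6299)²/226.6299 = 0.2397
  (202 − 209.3701)²/209.3701 = 0.2594
  (68 − 75.3701)²/75.3701 = 0.7207
  (77 − 69.6299)²/69.6299 = 0.7801
χ² = 0.2397 + 0.2594 + 0.7207 + 0.7801 = 2.000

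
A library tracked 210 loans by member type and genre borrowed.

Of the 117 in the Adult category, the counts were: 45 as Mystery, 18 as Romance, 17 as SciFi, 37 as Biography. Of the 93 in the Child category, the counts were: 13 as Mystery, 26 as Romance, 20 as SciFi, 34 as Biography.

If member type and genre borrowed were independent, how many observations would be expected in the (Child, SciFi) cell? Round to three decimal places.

16.386

Row total (Child) = 93; column total (SciFi) = 37; grand total N = 210.
Expected count = (row total × column total) / N = 93 × 37 / 210 = 16.386.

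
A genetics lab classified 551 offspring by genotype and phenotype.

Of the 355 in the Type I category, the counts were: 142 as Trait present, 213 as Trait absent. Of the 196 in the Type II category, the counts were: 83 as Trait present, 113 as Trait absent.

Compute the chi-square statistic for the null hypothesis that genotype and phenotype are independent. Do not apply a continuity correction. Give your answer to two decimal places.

0.29

Row totals: 355, 196. Column totals: 225, 326. Grand total N = 551.
Expected counts (row total × column total / N):
  Type I, Trait present: 355×225/551 = 144.964
  Type I, Trait absent: 355×326/551 = 210.036
  Type II, Trait present: 196×225/551 = 80.036
  Type II, Trait absent: 196×326/551 = 115.964
Contributions (O − E)²/E:
  (142 − 144.964)²/144.964 = 0.0606
  (213 − 210.036)²/210.036 = 0.0418
  (83 − 80.036)²/80.036 = 0.1098
  (113 − 115.964)²/115.964 = 0.0758
χ² = 0.0606 + 0.0418 + 0.1098 + 0.0758 = 0.29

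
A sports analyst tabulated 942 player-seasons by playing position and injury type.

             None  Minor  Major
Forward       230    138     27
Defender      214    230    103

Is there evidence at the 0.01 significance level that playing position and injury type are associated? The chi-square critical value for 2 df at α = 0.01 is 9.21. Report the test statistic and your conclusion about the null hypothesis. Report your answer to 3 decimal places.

Row totals: 395, 547. Column totals: 444, 368, 130. Grand total N = 942.
Expected counts (row total × column total / N):
  Forward, None: 395×444/942 = 186.1783
  Forward, Minor: 395×368/942 = 154.3100
  Forward, Major: 395×130/942 = 54.5117
  Defender, None: 547×444/942 = 257.8217
  Defender, Minor: 547×368/942 = 213.6900
  Defender, Major: 547×130/942 = 75.4883
Contributions (O − E)²/E:
  (230 − 186.1783)²/186.1783 = 10.3145
  (138 − 154.3100)²/154.3100 = 1.7239
  (27 − 54.5117)²/54.5117 = 13.8850
  (214 − 257.8217)²/257.8217 = 7.4483
  (230 − 213.6900)²/213.6900 = 1.2449
  (103 − 75.4883)²/75.4883 = 10.0266
χ² = 10.3145 + 1.7239 + 13.8850 + 7.4483 + 1.2449 + 10.0266 = 44.643
df = (2−1)(3−1) = 2. Since 44.643 > 9.21, reject the null hypothesis of independence at α = 0.01.

44.643; reject H₀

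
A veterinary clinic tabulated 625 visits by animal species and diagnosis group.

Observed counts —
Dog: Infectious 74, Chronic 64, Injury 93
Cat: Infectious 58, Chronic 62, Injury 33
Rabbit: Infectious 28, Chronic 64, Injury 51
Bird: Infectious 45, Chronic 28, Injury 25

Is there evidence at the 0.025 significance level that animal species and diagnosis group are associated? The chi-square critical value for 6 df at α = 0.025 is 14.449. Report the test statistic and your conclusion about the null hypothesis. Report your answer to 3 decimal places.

35.820; reject H₀

Row totals: 231, 153, 143, 98. Column totals: 205, 218, 202. Grand total N = 625.
Expected counts (row total × column total / N):
  Dog, Infectious: 231×205/625 = 75.7680
  Dog, Chronic: 231×218/625 = 80.5728
  Dog, Injury: 231×202/625 = 74.6592
  Cat, Infectious: 153×205/625 = 50.1840
  Cat, Chronic: 153×218/625 = 53.3664
  Cat, Injury: 153×202/625 = 49.4496
  Rabbit, Infectious: 143×205/625 = 46.9040
  Rabbit, Chronic: 143×218/625 = 49.8784
  Rabbit, Injury: 143×202/625 = 46.2176
  Bird, Infectious: 98×205/625 = 32.1440
  Bird, Chronic: 98×218/625 = 34.1824
  Bird, Injury: 98×202/625 = 31.6736
Contributions (O − E)²/E:
  (74 − 75.7680)²/75.7680 = 0.0413
  (64 − 80.5728)²/80.5728 = 3.4088
  (93 − 74.6592)²/74.6592 = 4.5056
  (58 − 50.1840)²/50.1840 = 1.2173
  (62 − 53.3664)²/53.3664 = 1.3967
  (33 − 49.4496)²/49.4496 = 5.4720
  (28 − 46.9040)²/46.9040 = 7.6190
  (64 − 49.8784)²/49.8784 = 3.9981
  (51 − 46.2176)²/46.2176 = 0.4949
  (45 − 32.1440)²/32.1440 = 5.1418
  (28 − 34.1824)²/34.1824 = 1.1182
  (25 − 31.6736)²/31.6736 = 1.4061
χ² = 0.0413 + 3.4088 + 4.5056 + 1.2173 + 1.3967 + 5.4720 + 7.6190 + 3.9981 + 0.4949 + 5.1418 + 1.1182 + 1.4061 = 35.820
df = (4−1)(3−1) = 6. Since 35.820 > 14.449, reject the null hypothesis of independence at α = 0.025.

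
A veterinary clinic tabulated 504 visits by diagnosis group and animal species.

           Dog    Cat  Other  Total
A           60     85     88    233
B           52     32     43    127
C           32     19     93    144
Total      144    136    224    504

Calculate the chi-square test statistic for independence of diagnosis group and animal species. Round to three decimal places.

Grand total N = 504.
Expected counts (row total × column total / N):
  A, Dog: 233×144/504 = 66.5714
  A, Cat: 233×136/504 = 62.8730
  A, Other: 233×224/504 = 103.5556
  B, Dog: 127×144/504 = 36.2857
  B, Cat: 127×136/504 = 34.2698
  B, Other: 127×224/504 = 56.4444
  C, Dog: 144×144/504 = 41.1429
  C, Cat: 144×136/504 = 38.8571
  C, Other: 144×224/504 = 64.0000
Contributions (O − E)²/E:
  (60 − 66.5714)²/66.5714 = 0.6487
  (85 − 62.8730)²/62.8730 = 7.7872
  (88 − 103.5556)²/103.5556 = 2.3367
  (52 − 36.2857)²/36.2857 = 6.8054
  (32 − 34.2698)²/34.2698 = 0.1503
  (43 − 56.4444)²/56.4444 = 3.2023
  (32 − 41.1429)²/41.1429 = 2.0318
  (19 − 38.8571)²/38.8571 = 10.1476
  (93 − 64.0000)²/64.0000 = 13.1406
χ² = 0.6487 + 7.7872 + 2.3367 + 6.8054 + 0.1503 + 3.2023 + 2.0318 + 10.1476 + 13.1406 = 46.251

46.251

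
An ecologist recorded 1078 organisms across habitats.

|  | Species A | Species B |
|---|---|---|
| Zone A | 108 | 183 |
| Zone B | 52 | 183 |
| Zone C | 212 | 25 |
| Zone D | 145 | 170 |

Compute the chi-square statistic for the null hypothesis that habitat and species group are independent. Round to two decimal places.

240.49

Row totals: 291, 235, 237, 315. Column totals: 517, 561. Grand total N = 1078.
Expected counts (row total × column total / N):
  Zone A, Species A: 291×517/1078 = 139.561
  Zone A, Species B: 291×561/1078 = 151.439
  Zone B, Species A: 235×517/1078 = 112.704
  Zone B, Species B: 235×561/1078 = 122.296
  Zone C, Species A: 237×517/1078 = 113.663
  Zone C, Species B: 237×561/1078 = 123.337
  Zone D, Species A: 315×517/1078 = 151.071
  Zone D, Species B: 315×561/1078 = 163.929
Contributions (O − E)²/E:
  (108 − 139.561)²/139.561 = 7.1374
  (183 − 151.439)²/151.439 = 6.5775
  (52 − 112.704)²/112.704 = 32.6960
  (183 − 122.296)²/122.296 = 30.1316
  (212 − 113.663)²/113.663 = 85.0775
  (25 − 123.337)²/123.337 = 78.4044
  (145 − 151.071)²/151.071 = 0.2440
  (170 − 163.929)²/163.929 = 0.2248
χ² = 7.1374 + 6.5775 + 32.6960 + 30.1316 + 85.0775 + 78.4044 + 0.2440 + 0.2248 = 240.49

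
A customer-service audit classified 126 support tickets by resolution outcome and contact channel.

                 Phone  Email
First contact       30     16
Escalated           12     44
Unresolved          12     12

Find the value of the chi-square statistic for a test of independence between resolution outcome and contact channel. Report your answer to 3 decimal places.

20.391

Row totals: 46, 56, 24. Column totals: 54, 72. Grand total N = 126.
Expected counts (row total × column total / N):
  First contact, Phone: 46×54/126 = 19.7143
  First contact, Email: 46×72/126 = 26.2857
  Escalated, Phone: 56×54/126 = 24.0000
  Escalated, Email: 56×72/126 = 32.0000
  Unresolved, Phone: 24×54/126 = 10.2857
  Unresolved, Email: 24×72/126 = 13.7143
Contributions (O − E)²/E:
  (30 − 19.7143)²/19.7143 = 5.3664
  (16 − 26.2857)²/26.2857 = 4.0248
  (12 − 24.0000)²/24.0000 = 6.0000
  (44 − 32.0000)²/32.0000 = 4.5000
  (12 − 10.2857)²/10.2857 = 0.2857
  (12 − 13.7143)²/13.7143 = 0.2143
χ² = 5.3664 + 4.0248 + 6.0000 + 4.5000 + 0.2857 + 0.2143 = 20.391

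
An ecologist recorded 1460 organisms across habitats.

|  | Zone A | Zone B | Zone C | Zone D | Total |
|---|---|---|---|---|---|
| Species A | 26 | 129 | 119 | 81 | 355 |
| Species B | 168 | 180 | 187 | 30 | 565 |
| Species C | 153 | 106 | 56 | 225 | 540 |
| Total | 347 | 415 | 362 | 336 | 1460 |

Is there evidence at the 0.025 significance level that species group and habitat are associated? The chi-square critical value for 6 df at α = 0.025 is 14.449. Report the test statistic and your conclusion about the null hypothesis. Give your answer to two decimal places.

Grand total N = 1460.
Expected counts (row total × column total / N):
  Species A, Zone A: 355×347/1460 = 84.373
  Species A, Zone B: 355×415/1460 = 100.908
  Species A, Zone C: 355×362/1460 = 88.021
  Species A, Zone D: 355×336/1460 = 81.699
  Species B, Zone A: 565×347/1460 = 134.284
  Species B, Zone B: 565×415/1460 = 160.599
  Species B, Zone C: 565×362/1460 = 140.089
  Species B, Zone D: 565×336/1460 = 130.027
  Species C, Zone A: 540×347/1460 = 128.342
  Species C, Zone B: 540×415/1460 = 153.493
  Species C, Zone C: 540×362/1460 = 133.890
  Species C, Zone D: 540×336/1460 = 124.274
Contributions (O − E)²/E:
  (26 − 84.373)²/84.373 = 40.3850
  (129 − 100.908)²/100.908 = 7.8206
  (119 − 88.021)²/88.021 = 10.9031
  (81 − 81.699)²/81.699 = 0.0060
  (168 − 134.284)²/134.284 = 8.4654
  (180 − 160.599)²/160.599 = 2.3437
  (187 − 140.089)²/140.089 = 15.7089
  (30 − 130.027)²/130.027 = 76.9486
  (153 − 128.342)²/128.342 = 4.7375
  (106 − 153.493)²/153.493 = 14.6950
  (56 − 133.890)²/133.890 = 45.3122
  (225 − 124.274)²/124.274 = 81.6400
χ² = 40.3850 + 7.8206 + 10.9031 + 0.0060 + 8.4654 + 2.3437 + 15.7089 + 76.9486 + 4.7375 + 14.6950 + 45.3122 + 81.6400 = 308.97
df = (3−1)(4−1) = 6. Since 308.97 > 14.449, reject the null hypothesis of independence at α = 0.025.

308.97; reject H₀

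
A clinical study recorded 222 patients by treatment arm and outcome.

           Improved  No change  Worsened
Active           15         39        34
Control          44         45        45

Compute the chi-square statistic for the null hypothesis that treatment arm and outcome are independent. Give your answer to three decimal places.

Row totals: 88, 134. Column totals: 59, 84, 79. Grand total N = 222.
Expected counts (row total × column total / N):
  Active, Improved: 88×59/222 = 23.3874
  Active, No change: 88×84/222 = 33.2973
  Active, Worsened: 88×79/222 = 31.3153
  Control, Improved: 134×59/222 = 35.6126
  Control, No change: 134×84/222 = 50.7027
  Control, Worsened: 134×79/222 = 47.6847
Contributions (O − E)²/E:
  (15 − 23.3874)²/23.3874 = 3.0080
  (39 − 33.2973)²/33.2973 = 0.9767
  (34 − 31.3153)²/31.3153 = 0.2302
  (44 − 35.6126)²/35.6126 = 1.9754
  (45 − 50.7027)²/50.7027 = 0.6414
  (45 − 47.6847)²/47.6847 = 0.1512
χ² = 3.0080 + 0.9767 + 0.2302 + 1.9754 + 0.6414 + 0.1512 = 6.983

6.983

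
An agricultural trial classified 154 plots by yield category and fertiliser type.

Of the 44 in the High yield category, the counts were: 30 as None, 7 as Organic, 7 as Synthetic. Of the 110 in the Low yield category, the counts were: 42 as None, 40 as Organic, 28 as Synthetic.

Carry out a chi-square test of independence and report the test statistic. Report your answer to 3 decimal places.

Row totals: 44, 110. Column totals: 72, 47, 35. Grand total N = 154.
Expected counts (row total × column total / N):
  High yield, None: 44×72/154 = 20.5714
  High yield, Organic: 44×47/154 = 13.4286
  High yield, Synthetic: 44×35/154 = 10.0000
  Low yield, None: 110×72/154 = 51.4286
  Low yield, Organic: 110×47/154 = 33.5714
  Low yield, Synthetic: 110×35/154 = 25.0000
Contributions (O − E)²/E:
  (30 − 20.5714)²/20.5714 = 4.3215
  (7 − 13.4286)²/13.4286 = 3.0775
  (7 − 10.0000)²/10.0000 = 0.9000
  (42 − 51.4286)²/51.4286 = 1.7286
  (40 − 33.5714)²/33.5714 = 1.2310
  (28 − 25.0000)²/25.0000 = 0.3600
χ² = 4.3215 + 3.0775 + 0.9000 + 1.7286 + 1.2310 + 0.3600 = 11.619

11.619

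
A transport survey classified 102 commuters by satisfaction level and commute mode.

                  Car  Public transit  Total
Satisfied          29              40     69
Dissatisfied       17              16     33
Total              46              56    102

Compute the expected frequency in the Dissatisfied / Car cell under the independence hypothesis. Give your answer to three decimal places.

14.882

Row total (Dissatisfied) = 33; column total (Car) = 46; grand total N = 102.
Expected count = (row total × column total) / N = 33 × 46 / 102 = 14.882.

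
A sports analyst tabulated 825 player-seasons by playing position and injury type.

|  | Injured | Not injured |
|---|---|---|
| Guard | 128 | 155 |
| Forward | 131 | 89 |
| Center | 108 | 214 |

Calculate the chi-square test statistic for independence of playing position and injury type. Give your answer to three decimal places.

35.888

Row totals: 283, 220, 322. Column totals: 367, 458. Grand total N = 825.
Expected counts (row total × column total / N):
  Guard, Injured: 283×367/825 = 125.8921
  Guard, Not injured: 283×458/825 = 157.1079
  Forward, Injured: 220×367/825 = 97.8667
  Forward, Not injured: 220×458/825 = 122.1333
  Center, Injured: 322×367/825 = 143.2412
  Center, Not injured: 322×458/825 = 178.7588
Contributions (O − E)²/E:
  (128 − 125.8921)²/125.8921 = 0.0353
  (155 − 157.1079)²/157.1079 = 0.0283
  (131 − 97.8667)²/97.8667 = 11.2175
  (89 − 122.1333)²/122.1333 = 8.9887
  (108 − 143.2412)²/143.2412 = 8.6703
  (214 − 178.7588)²/178.7588 = 6.9476
χ² = 0.0353 + 0.0283 + 11.2175 + 8.9887 + 8.6703 + 6.9476 = 35.888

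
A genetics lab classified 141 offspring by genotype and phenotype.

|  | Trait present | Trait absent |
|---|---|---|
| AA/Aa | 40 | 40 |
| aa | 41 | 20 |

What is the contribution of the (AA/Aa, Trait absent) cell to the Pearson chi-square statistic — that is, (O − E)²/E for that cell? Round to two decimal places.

1.04

Row total (AA/Aa) = 80; column total (Trait absent) = 60; N = 141.
Expected count E = 80 × 60 / 141 = 34.043.
Contribution = (O − E)²/E = (40 − 34.043)² / 34.043 = 1.04.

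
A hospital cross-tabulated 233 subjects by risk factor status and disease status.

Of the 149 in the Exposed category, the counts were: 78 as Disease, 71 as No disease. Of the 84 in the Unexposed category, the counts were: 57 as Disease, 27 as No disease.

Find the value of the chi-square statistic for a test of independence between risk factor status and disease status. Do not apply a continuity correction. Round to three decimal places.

Row totals: 149, 84. Column totals: 135, 98. Grand total N = 233.
Expected counts (row total × column total / N):
  Exposed, Disease: 149×135/233 = 86.3305
  Exposed, No disease: 149×98/233 = 62.6695
  Unexposed, Disease: 84×135/233 = 48.6695
  Unexposed, No disease: 84×98/233 = 35.3305
Contributions (O − E)²/E:
  (78 − 86.3305)²/86.3305 = 0.8039
  (71 − 62.6695)²/62.6695 = 1.1074
  (57 − 48.6695)²/48.6695 = 1.4259
  (27 − 35.3305)²/35.3305 = 1.9642
χ² = 0.8039 + 1.1074 + 1.4259 + 1.9642 = 5.301

5.301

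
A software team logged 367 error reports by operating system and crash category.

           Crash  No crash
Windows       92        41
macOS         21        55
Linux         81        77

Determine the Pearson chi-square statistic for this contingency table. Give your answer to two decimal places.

33.78

Row totals: 133, 76, 158. Column totals: 194, 173. Grand total N = 367.
Expected counts (row total × column total / N):
  Windows, Crash: 133×194/367 = 70.305
  Windows, No crash: 133×173/367 = 62.695
  macOS, Crash: 76×194/367 = 40.174
  macOS, No crash: 76×173/367 = 35.826
  Linux, Crash: 158×194/367 = 83.520
  Linux, No crash: 158×173/367 = 74.480
Contributions (O − E)²/E:
  (92 − 70.305)²/70.305 = 6.6947
  (41 − 62.695)²/62.695 = 7.5073
  (21 − 40.174)²/40.174 = 9.1512
  (55 − 35.826)²/35.826 = 10.2619
  (81 − 83.520)²/83.520 = 0.0760
  (77 − 74.480)²/74.480 = 0.0853
χ² = 6.6947 + 7.5073 + 9.1512 + 10.2619 + 0.0760 + 0.0853 = 33.78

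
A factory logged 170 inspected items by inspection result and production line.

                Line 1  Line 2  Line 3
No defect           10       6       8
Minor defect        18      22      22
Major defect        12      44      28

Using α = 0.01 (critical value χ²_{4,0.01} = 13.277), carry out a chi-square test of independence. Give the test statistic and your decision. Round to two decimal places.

11.65; fail to reject H₀

Row totals: 24, 62, 84. Column totals: 40, 72, 58. Grand total N = 170.
Expected counts (row total × column total / N):
  No defect, Line 1: 24×40/170 = 5.647
  No defect, Line 2: 24×72/170 = 10.165
  No defect, Line 3: 24×58/170 = 8.188
  Minor defect, Line 1: 62×40/170 = 14.588
  Minor defect, Line 2: 62×72/170 = 26.259
  Minor defect, Line 3: 62×58/170 = 21.153
  Major defect, Line 1: 84×40/170 = 19.765
  Major defect, Line 2: 84×72/170 = 35.576
  Major defect, Line 3: 84×58/170 = 28.659
Contributions (O − E)²/E:
  (10 − 5.647)²/5.647 = 3.3555
  (6 − 10.165)²/10.165 = 1.7066
  (8 − 8.188)²/8.188 = 0.0043
  (18 − 14.588)²/14.588 = 0.7980
  (22 − 26.259)²/26.259 = 0.6908
  (22 − 21.153)²/21.153 = 0.0339
  (12 − 19.765)²/19.765 = 3.0506
  (44 − 35.576)²/35.576 = 1.9947
  (28 − 28.659)²/28.659 = 0.0152
χ² = 3.3555 + 1.7066 + 0.0043 + 0.7980 + 0.6908 + 0.0339 + 3.0506 + 1.9947 + 0.0152 = 11.65
df = (3−1)(3−1) = 4. Since 11.65 < 13.277, fail to reject the null hypothesis of independence at α = 0.01.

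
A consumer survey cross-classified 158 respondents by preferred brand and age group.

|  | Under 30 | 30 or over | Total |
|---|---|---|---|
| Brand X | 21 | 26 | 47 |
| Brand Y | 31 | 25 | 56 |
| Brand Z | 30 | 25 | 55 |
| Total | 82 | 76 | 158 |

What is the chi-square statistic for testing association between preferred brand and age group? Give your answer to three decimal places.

1.403

Grand total N = 158.
Expected counts (row total × column total / N):
  Brand X, Under 30: 47×82/158 = 24.3924
  Brand X, 30 or over: 47×76/158 = 22.6076
  Brand Y, Under 30: 56×82/158 = 29.0633
  Brand Y, 30 or over: 56×76/158 = 26.9367
  Brand Z, Under 30: 55×82/158 = 28.5443
  Brand Z, 30 or over: 55×76/158 = 26.4557
Contributions (O − E)²/E:
  (21 − 24.3924)²/24.3924 = 0.4718
  (26 − 22.6076)²/22.6076 = 0.5090
  (31 − 29.0633)²/29.0633 = 0.1291
  (25 − 26.9367)²/26.9367 = 0.1392
  (30 − 28.5443)²/28.5443 = 0.0742
  (25 − 26.4557)²/26.4557 = 0.0801
χ² = 0.4718 + 0.5090 + 0.1291 + 0.1392 + 0.0742 + 0.0801 = 1.403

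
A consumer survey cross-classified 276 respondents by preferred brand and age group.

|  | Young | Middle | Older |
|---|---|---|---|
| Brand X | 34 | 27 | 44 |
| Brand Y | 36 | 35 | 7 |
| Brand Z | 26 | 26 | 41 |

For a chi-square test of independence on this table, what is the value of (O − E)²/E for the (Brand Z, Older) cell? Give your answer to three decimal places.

Row total (Brand Z) = 93; column total (Older) = 92; N = 276.
Expected count E = 93 × 92 / 276 = 31.0000.
Contribution = (O − E)²/E = (41 − 31.0000)² / 31.0000 = 3.226.

3.226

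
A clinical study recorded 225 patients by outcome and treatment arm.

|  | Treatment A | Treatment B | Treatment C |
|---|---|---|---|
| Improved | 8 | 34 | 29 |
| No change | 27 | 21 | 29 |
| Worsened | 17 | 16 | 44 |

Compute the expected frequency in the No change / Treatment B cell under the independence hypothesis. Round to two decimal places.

24.30

Row total (No change) = 77; column total (Treatment B) = 71; grand total N = 225.
Expected count = (row total × column total) / N = 77 × 71 / 225 = 24.30.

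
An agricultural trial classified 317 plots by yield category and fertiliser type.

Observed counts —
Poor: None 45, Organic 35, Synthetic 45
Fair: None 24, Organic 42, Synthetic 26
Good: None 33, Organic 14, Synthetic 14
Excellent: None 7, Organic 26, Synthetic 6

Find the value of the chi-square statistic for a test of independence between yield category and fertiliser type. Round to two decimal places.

Row totals: 125, 92, 61, 39. Column totals: 109, 117, 91. Grand total N = 317.
Expected counts (row total × column total / N):
  Poor, None: 125×109/317 = 42.981
  Poor, Organic: 125×117/317 = 46.136
  Poor, Synthetic: 125×91/317 = 35.883
  Fair, None: 92×109/317 = 31.634
  Fair, Organic: 92×117/317 = 33.956
  Fair, Synthetic: 92×91/317 = 26.410
  Good, None: 61×109/317 = 20.975
  Good, Organic: 61×117/317 = 22.514
  Good, Synthetic: 61×91/317 = 17.511
  Excellent, None: 39×109/317 = 13.410
  Excellent, Organic: 39×117/317 = 14.394
  Excellent, Synthetic: 39×91/317 = 11.196
Contributions (O − E)²/E:
  (45 − 42.981)²/42.981 = 0.0948
  (35 − 46.136)²/46.136 = 2.6879
  (45 − 35.883)²/35.883 = 2.3164
  (24 − 31.634)²/31.634 = 1.8423
  (42 − 33.956)²/33.956 = 1.9056
  (26 − 26.410)²/26.410 = 0.0064
  (33 − 20.975)²/20.975 = 6.8940
  (14 − 22.514)²/22.514 = 3.2197
  (14 − 17.511)²/17.511 = 0.7040
  (7 − 13.410)²/13.410 = 3.0640
  (26 − 14.394)²/14.394 = 9.3580
  (6 − 11.196)²/11.196 = 2.4114
χ² = 0.0948 + 2.6879 + 2.3164 + 1.8423 + 1.9056 + 0.0064 + 6.8940 + 3.2197 + 0.7040 + 3.0640 + 9.3580 + 2.4114 = 34.50

34.50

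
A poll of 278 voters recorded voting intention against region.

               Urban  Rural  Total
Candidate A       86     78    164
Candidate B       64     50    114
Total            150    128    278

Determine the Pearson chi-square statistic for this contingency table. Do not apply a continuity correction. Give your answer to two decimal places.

0.37

Grand total N = 278.
Expected counts (row total × column total / N):
  Candidate A, Urban: 164×150/278 = 88.489
  Candidate A, Rural: 164×128/278 = 75.511
  Candidate B, Urban: 114×150/278 = 61.511
  Candidate B, Rural: 114×128/278 = 52.489
Contributions (O − E)²/E:
  (86 − 88.489)²/88.489 = 0.0700
  (78 − 75.511)²/75.511 = 0.0820
  (64 − 61.511)²/61.511 = 0.1007
  (50 − 52.489)²/52.489 = 0.1180
χ² = 0.0700 + 0.0820 + 0.1007 + 0.1180 = 0.37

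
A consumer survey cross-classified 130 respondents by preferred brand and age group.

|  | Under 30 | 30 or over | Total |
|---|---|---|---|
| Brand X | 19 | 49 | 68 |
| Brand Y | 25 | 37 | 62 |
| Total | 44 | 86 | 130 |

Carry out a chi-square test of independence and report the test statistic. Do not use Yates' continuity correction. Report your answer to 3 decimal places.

2.220

Grand total N = 130.
Expected counts (row total × column total / N):
  Brand X, Under 30: 68×44/130 = 23.0154
  Brand X, 30 or over: 68×86/130 = 44.9846
  Brand Y, Under 30: 62×44/130 = 20.9846
  Brand Y, 30 or over: 62×86/130 = 41.0154
Contributions (O − E)²/E:
  (19 − 23.0154)²/23.0154 = 0.7005
  (49 − 44.9846)²/44.9846 = 0.3584
  (25 − 20.9846)²/20.9846 = 0.7683
  (37 − 41.0154)²/41.0154 = 0.3931
χ² = 0.7005 + 0.3584 + 0.7683 + 0.3931 = 2.220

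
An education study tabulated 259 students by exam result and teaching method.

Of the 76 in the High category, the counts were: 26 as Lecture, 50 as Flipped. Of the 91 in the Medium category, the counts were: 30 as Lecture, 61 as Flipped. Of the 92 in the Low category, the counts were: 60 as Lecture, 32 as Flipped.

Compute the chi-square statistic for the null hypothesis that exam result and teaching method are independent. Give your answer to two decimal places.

Row totals: 76, 91, 92. Column totals: 116, 143. Grand total N = 259.
Expected counts (row total × column total / N):
  High, Lecture: 76×116/259 = 34.039
  High, Flipped: 76×143/259 = 41.961
  Medium, Lecture: 91×116/259 = 40.757
  Medium, Flipped: 91×143/259 = 50.243
  Low, Lecture: 92×116/259 = 41.205
  Low, Flipped: 92×143/259 = 50.795
Contributions (O − E)²/E:
  (26 − 34.039)²/34.039 = 1.8986
  (50 − 41.961)²/41.961 = 1.5401
  (30 − 40.757)²/40.757 = 2.8391
  (61 − 50.243)²/50.243 = 2.3031
  (60 − 41.205)²/41.205 = 8.5730
  (32 − 50.795)²/50.795 = 6.9545
χ² = 1.8986 + 1.5401 + 2.8391 + 2.3031 + 8.5730 + 6.9545 = 24.11

24.11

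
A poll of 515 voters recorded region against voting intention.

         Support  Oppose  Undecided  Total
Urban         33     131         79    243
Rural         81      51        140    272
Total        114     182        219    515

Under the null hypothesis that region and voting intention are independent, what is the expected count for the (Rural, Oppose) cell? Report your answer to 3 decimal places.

96.124

Row total (Rural) = 272; column total (Oppose) = 182; grand total N = 515.
Expected count = (row total × column total) / N = 272 × 182 / 515 = 96.124.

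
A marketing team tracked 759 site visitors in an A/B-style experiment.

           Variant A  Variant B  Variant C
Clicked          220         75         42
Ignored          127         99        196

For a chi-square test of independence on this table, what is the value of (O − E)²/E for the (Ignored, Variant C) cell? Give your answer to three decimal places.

Row total (Ignored) = 422; column total (Variant C) = 238; N = 759.
Expected count E = 422 × 238 / 759 = 132.3267.
Contribution = (O − E)²/E = (196 − 132.3267)² / 132.3267 = 30.638.

30.638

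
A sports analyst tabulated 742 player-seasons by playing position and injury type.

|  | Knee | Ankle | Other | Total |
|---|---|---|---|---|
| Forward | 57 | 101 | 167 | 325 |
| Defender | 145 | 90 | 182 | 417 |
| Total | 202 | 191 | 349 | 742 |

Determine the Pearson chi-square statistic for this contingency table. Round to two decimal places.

Grand total N = 742.
Expected counts (row total × column total / N):
  Forward, Knee: 325×202/742 = 88.477
  Forward, Ankle: 325×191/742 = 83.659
  Forward, Other: 325×349/742 = 152.864
  Defender, Knee: 417×202/742 = 113.523
  Defender, Ankle: 417×191/742 = 107.341
  Defender, Other: 417×349/742 = 196.136
Contributions (O − E)²/E:
  (57 − 88.477)²/88.477 = 11.1984
  (101 − 83.659)²/83.659 = 3.5945
  (167 − 152.864)²/152.864 = 1.3072
  (145 − 113.523)²/113.523 = 8.7278
  (90 − 107.341)²/107.341 = 2.8014
  (182 − 196.136)²/196.136 = 1.0188
χ² = 11.1984 + 3.5945 + 1.3072 + 8.7278 + 2.8014 + 1.0188 = 28.65

28.65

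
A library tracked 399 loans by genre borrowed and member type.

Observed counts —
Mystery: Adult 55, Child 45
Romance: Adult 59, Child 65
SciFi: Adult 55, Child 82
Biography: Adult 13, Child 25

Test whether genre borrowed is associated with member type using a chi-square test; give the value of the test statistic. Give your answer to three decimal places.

Row totals: 100, 124, 137, 38. Column totals: 182, 217. Grand total N = 399.
Expected counts (row total × column total / N):
  Mystery, Adult: 100×182/399 = 45.6140
  Mystery, Child: 100×217/399 = 54.3860
  Romance, Adult: 124×182/399 = 56.5614
  Romance, Child: 124×217/399 = 67.4386
  SciFi, Adult: 137×182/399 = 62.4912
  SciFi, Child: 137×217/399 = 74.5088
  Biography, Adult: 38×182/399 = 17.3333
  Biography, Child: 38×217/399 = 20.6667
Contributions (O − E)²/E:
  (55 − 45.6140)²/45.6140 = 1.9314
  (45 − 54.3860)²/54.3860 = 1.6198
  (59 − 56.5614)²/56.5614 = 0.1051
  (65 − 67.4386)²/67.4386 = 0.0882
  (55 − 62.4912)²/62.4912 = 0.8980
  (82 − 74.5088)²/74.5088 = 0.7532
  (13 − 17.3333)²/17.3333 = 1.0833
  (25 − 20.6667)²/20.6667 = 0.9086
χ² = 1.9314 + 1.6198 + 0.1051 + 0.0882 + 0.8980 + 0.7532 + 1.0833 + 0.9086 = 7.388

7.388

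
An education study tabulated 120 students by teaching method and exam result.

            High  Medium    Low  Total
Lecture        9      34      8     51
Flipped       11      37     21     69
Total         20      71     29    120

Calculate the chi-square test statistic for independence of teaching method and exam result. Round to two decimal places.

3.53

Grand total N = 120.
Expected counts (row total × column total / N):
  Lecture, High: 51×20/120 = 8.500
  Lecture, Medium: 51×71/120 = 30.175
  Lecture, Low: 51×29/120 = 12.325
  Flipped, High: 69×20/120 = 11.500
  Flipped, Medium: 69×71/120 = 40.825
  Flipped, Low: 69×29/120 = 16.675
Contributions (O − E)²/E:
  (9 − 8.500)²/8.500 = 0.0294
  (34 − 30.175)²/30.175 = 0.4849
  (8 − 12.325)²/12.325 = 1.5177
  (11 − 11.500)²/11.500 = 0.0217
  (37 − 40.825)²/40.825 = 0.3584
  (21 − 16.675)²/16.675 = 1.1218
χ² = 0.0294 + 0.4849 + 1.5177 + 0.0217 + 0.3584 + 1.1218 = 3.53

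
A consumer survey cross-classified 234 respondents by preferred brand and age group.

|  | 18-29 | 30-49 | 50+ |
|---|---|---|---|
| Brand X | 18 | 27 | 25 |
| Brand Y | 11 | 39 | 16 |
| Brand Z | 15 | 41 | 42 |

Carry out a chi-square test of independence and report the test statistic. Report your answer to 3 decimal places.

Row totals: 70, 66, 98. Column totals: 44, 107, 83. Grand total N = 234.
Expected counts (row total × column total / N):
  Brand X, 18-29: 70×44/234 = 13.1624
  Brand X, 30-49: 70×107/234 = 32.0085
  Brand X, 50+: 70×83/234 = 24.8291
  Brand Y, 18-29: 66×44/234 = 12.4103
  Brand Y, 30-49: 66×107/234 = 30.1795
  Brand Y, 50+: 66×83/234 = 23.4103
  Brand Z, 18-29: 98×44/234 = 18.4274
  Brand Z, 30-49: 98×107/234 = 44.8120
  Brand Z, 50+: 98×83/234 = 34.7607
Contributions (O − E)²/E:
  (18 − 13.1624)²/13.1624 = 1.7780
  (27 − 32.0085)²/32.0085 = 0.7837
  (25 − 24.8291)²/24.8291 = 0.0012
  (11 − 12.4103)²/12.4103 = 0.1603
  (39 − 30.1795)²/30.1795 = 2.5779
  (16 − 23.4103)²/23.4103 = 2.3457
  (15 − 18.4274)²/18.4274 = 0.6375
  (41 − 44.8120)²/44.8120 = 0.3243
  (42 − 34.7607)²/34.7607 = 1.5077
χ² = 1.7780 + 0.7837 + 0.0012 + 0.1603 + 2.5779 + 2.3457 + 0.6375 + 0.3243 + 1.5077 = 10.116

10.116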